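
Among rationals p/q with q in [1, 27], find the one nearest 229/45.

117/23

Expand x = 229/45 as a continued fraction with the Euclidean algorithm:
  229 = 5*45 + 4, so a_0 = 5.
  45 = 11*4 + 1, so a_1 = 11.
  4 = 4*1 + 0, so a_2 = 4.
so x = [5; 11, 4].
Convergents (p_i = a_i*p_{i-1} + p_{i-2}, q_i = a_i*q_{i-1} + q_{i-2} with p_{-2}=0, p_{-1}=1, q_{-2}=1, q_{-1}=0), until the denominator exceeds 27:
  i=0: a_0=5, p_0 = 5*1 + 0 = 5, q_0 = 5*0 + 1 = 1.
  i=1: a_1=11, p_1 = 11*5 + 1 = 56, q_1 = 11*1 + 0 = 11.
  i=2: a_2=4, p_2 = 4*56 + 5 = 229, q_2 = 4*11 + 1 = 45.
q_2 = 45 > 27, so the last convergent with denominator <= 27 is p_1/q_1 = 56/11.
The closest fraction with denominator <= 27 is either p_1/q_1 or the intermediate fraction (k*p_1 + p_0)/(k*q_1 + q_0) with the largest k >= 1 whose denominator stays <= 27; these approach x as k grows, and every other convergent or intermediate fraction in range is farther away.
Largest k: floor((27 - q_0)/q_1) = floor((27 - 1)/11) = 2.
That gives (2*56 + 5)/(2*11 + 1) = 117/23.
Compare the errors: |x - 56/11| = |229*11 - 56*45|/(45*11) = 1/495, and |x - 117/23| = |229*23 - 117*45|/(45*23) = 2/1035.
Cross-multiplying, 2*495 = 990 < 1035 = 1*1035, so 2/1035 is smaller: the intermediate fraction 117/23 is closer to x than 56/11.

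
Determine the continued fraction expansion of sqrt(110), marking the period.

[10; (2, 20)]

Write x_i = (sqrt(110) + m_i)/d_i with (m_0, d_0) = (0, 1). a_0 = floor(sqrt(110)) = 10, since 10^2 = 100 <= 110 < 121 = 11^2.
Iterate m_{i+1} = d_i*a_i - m_i, d_{i+1} = (110 - m_{i+1}^2)/d_i, a_{i+1} = floor((a_0 + m_{i+1})/d_{i+1}):
  m_1 = 1*10 - 0 = 10, d_1 = (110 - 10^2)/1 = 10/1 = 10, a_1 = floor((10 + 10)/10) = 2.
  m_2 = 10*2 - 10 = 10, d_2 = (110 - 10^2)/10 = 10/10 = 1, a_2 = floor((10 + 10)/1) = 20.
  m_3 = 1*20 - 10 = 10, d_3 = (110 - 10^2)/1 = 10/1 = 10: (m_3, d_3) = (m_1, d_1) = (10, 10), so from here the quotients repeat a_1, a_2; the period length is 2.
Hence the expansion of sqrt(110) is a_0 = 10 followed by the repeating block 2, 20 (period 2).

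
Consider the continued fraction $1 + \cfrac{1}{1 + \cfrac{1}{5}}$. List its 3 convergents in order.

1/1, 2/1, 11/6

Using the convergent recurrence p_i = a_i*p_{i-1} + p_{i-2}, q_i = a_i*q_{i-1} + q_{i-2} with p_{-2}=0, p_{-1}=1, q_{-2}=1, q_{-1}=0:
  i=0: a_0=1, p_0 = 1*1 + 0 = 1, q_0 = 1*0 + 1 = 1.
  i=1: a_1=1, p_1 = 1*1 + 1 = 2, q_1 = 1*1 + 0 = 1.
  i=2: a_2=5, p_2 = 5*2 + 1 = 11, q_2 = 5*1 + 1 = 6.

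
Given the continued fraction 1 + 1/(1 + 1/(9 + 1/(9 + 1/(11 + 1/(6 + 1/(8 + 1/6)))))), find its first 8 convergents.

1/1, 2/1, 19/10, 173/91, 1922/1011, 11705/6157, 95562/50267, 585077/307759

Using the convergent recurrence p_i = a_i*p_{i-1} + p_{i-2}, q_i = a_i*q_{i-1} + q_{i-2} with p_{-2}=0, p_{-1}=1, q_{-2}=1, q_{-1}=0:
  i=0: a_0=1, p_0 = 1*1 + 0 = 1, q_0 = 1*0 + 1 = 1.
  i=1: a_1=1, p_1 = 1*1 + 1 = 2, q_1 = 1*1 + 0 = 1.
  i=2: a_2=9, p_2 = 9*2 + 1 = 19, q_2 = 9*1 + 1 = 10.
  i=3: a_3=9, p_3 = 9*19 + 2 = 173, q_3 = 9*10 + 1 = 91.
  i=4: a_4=11, p_4 = 11*173 + 19 = 1922, q_4 = 11*91 + 10 = 1011.
  i=5: a_5=6, p_5 = 6*1922 + 173 = 11705, q_5 = 6*1011 + 91 = 6157.
  i=6: a_6=8, p_6 = 8*11705 + 1922 = 95562, q_6 = 8*6157 + 1011 = 50267.
  i=7: a_7=6, p_7 = 6*95562 + 11705 = 585077, q_7 = 6*50267 + 6157 = 307759.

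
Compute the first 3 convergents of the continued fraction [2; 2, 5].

Using the convergent recurrence p_i = a_i*p_{i-1} + p_{i-2}, q_i = a_i*q_{i-1} + q_{i-2} with p_{-2}=0, p_{-1}=1, q_{-2}=1, q_{-1}=0:
  i=0: a_0=2, p_0 = 2*1 + 0 = 2, q_0 = 2*0 + 1 = 1.
  i=1: a_1=2, p_1 = 2*2 + 1 = 5, q_1 = 2*1 + 0 = 2.
  i=2: a_2=5, p_2 = 5*5 + 2 = 27, q_2 = 5*2 + 1 = 11.

2/1, 5/2, 27/11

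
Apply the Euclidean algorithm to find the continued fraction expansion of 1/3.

[0; 3]

Run the Euclidean algorithm on 1 and 3; the successive quotients are the partial quotients a_0, a_1, ... (each step inverts the fractional part left over by the previous one):
  1 = 0*3 + 1, so a_0 = 0.
  3 = 3*1 + 0, so a_1 = 3.
The remainder reaches 0 after 2 divisions, so the expansion has 2 partial quotients, read off in order.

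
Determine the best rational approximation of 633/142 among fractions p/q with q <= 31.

Expand x = 633/142 as a continued fraction with the Euclidean algorithm:
  633 = 4*142 + 65, so a_0 = 4.
  142 = 2*65 + 12, so a_1 = 2.
  65 = 5*12 + 5, so a_2 = 5.
  12 = 2*5 + 2, so a_3 = 2.
  5 = 2*2 + 1, so a_4 = 2.
  2 = 2*1 + 0, so a_5 = 2.
so x = [4; 2, 5, 2, 2, 2].
Convergents (p_i = a_i*p_{i-1} + p_{i-2}, q_i = a_i*q_{i-1} + q_{i-2} with p_{-2}=0, p_{-1}=1, q_{-2}=1, q_{-1}=0), until the denominator exceeds 31:
  i=0: a_0=4, p_0 = 4*1 + 0 = 4, q_0 = 4*0 + 1 = 1.
  i=1: a_1=2, p_1 = 2*4 + 1 = 9, q_1 = 2*1 + 0 = 2.
  i=2: a_2=5, p_2 = 5*9 + 4 = 49, q_2 = 5*2 + 1 = 11.
  i=3: a_3=2, p_3 = 2*49 + 9 = 107, q_3 = 2*11 + 2 = 24.
  i=4: a_4=2, p_4 = 2*107 + 49 = 263, q_4 = 2*24 + 11 = 59.
q_4 = 59 > 31, so the last convergent with denominator <= 31 is p_3/q_3 = 107/24.
The closest fraction with denominator <= 31 is either p_3/q_3 or the intermediate fraction (k*p_3 + p_2)/(k*q_3 + q_2) with the largest k >= 1 whose denominator stays <= 31; these approach x as k grows, and every other convergent or intermediate fraction in range is farther away.
Largest k: floor((31 - q_2)/q_3) = floor((31 - 11)/24) = 0.
Since k = 0, no intermediate fraction beyond p_3/q_3 has denominator <= 31, so the convergent 107/24 is the closest (its error is |633*24 - 107*142|/(142*24) = 2/3408).

107/24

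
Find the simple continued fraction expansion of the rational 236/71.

[3; 3, 11, 2]

Run the Euclidean algorithm on 236 and 71; the successive quotients are the partial quotients a_0, a_1, ... (each step inverts the fractional part left over by the previous one):
  236 = 3*71 + 23, so a_0 = 3.
  71 = 3*23 + 2, so a_1 = 3.
  23 = 11*2 + 1, so a_2 = 11.
  2 = 2*1 + 0, so a_3 = 2.
The remainder reaches 0 after 4 divisions, so the expansion has 4 partial quotients, read off in order.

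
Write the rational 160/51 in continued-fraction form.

Run the Euclidean algorithm on 160 and 51; the successive quotients are the partial quotients a_0, a_1, ... (each step inverts the fractional part left over by the previous one):
  160 = 3*51 + 7, so a_0 = 3.
  51 = 7*7 + 2, so a_1 = 7.
  7 = 3*2 + 1, so a_2 = 3.
  2 = 2*1 + 0, so a_3 = 2.
The remainder reaches 0 after 4 divisions, so the expansion has 4 partial quotients, read off in order.

[3; 7, 3, 2]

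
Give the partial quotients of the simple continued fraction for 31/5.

Run the Euclidean algorithm on 31 and 5; the successive quotients are the partial quotients a_0, a_1, ... (each step inverts the fractional part left over by the previous one):
  31 = 6*5 + 1, so a_0 = 6.
  5 = 5*1 + 0, so a_1 = 5.
The remainder reaches 0 after 2 divisions, so the expansion has 2 partial quotients, read off in order.

[6; 5]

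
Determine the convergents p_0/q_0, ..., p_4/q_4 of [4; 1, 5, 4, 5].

Using the convergent recurrence p_i = a_i*p_{i-1} + p_{i-2}, q_i = a_i*q_{i-1} + q_{i-2} with p_{-2}=0, p_{-1}=1, q_{-2}=1, q_{-1}=0:
  i=0: a_0=4, p_0 = 4*1 + 0 = 4, q_0 = 4*0 + 1 = 1.
  i=1: a_1=1, p_1 = 1*4 + 1 = 5, q_1 = 1*1 + 0 = 1.
  i=2: a_2=5, p_2 = 5*5 + 4 = 29, q_2 = 5*1 + 1 = 6.
  i=3: a_3=4, p_3 = 4*29 + 5 = 121, q_3 = 4*6 + 1 = 25.
  i=4: a_4=5, p_4 = 5*121 + 29 = 634, q_4 = 5*25 + 6 = 131.

4/1, 5/1, 29/6, 121/25, 634/131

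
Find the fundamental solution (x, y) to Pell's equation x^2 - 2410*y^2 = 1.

First expand sqrt(2410) as a continued fraction. With x_i = (sqrt(2410) + m_i)/d_i and (m_0, d_0) = (0, 1): a_0 = floor(sqrt(2410)) = 49, since 49^2 = 2401 <= 2410 < 2500 = 50^2.
Iterate m_{i+1} = d_i*a_i - m_i, d_{i+1} = (2410 - m_{i+1}^2)/d_i, a_{i+1} = floor((a_0 + m_{i+1})/d_{i+1}):
  m_1 = 1*49 - 0 = 49, d_1 = (2410 - 49^2)/1 = 9/1 = 9, a_1 = floor((49 + 49)/9) = 10.
  m_2 = 9*10 - 49 = 41, d_2 = (2410 - 41^2)/9 = 729/9 = 81, a_2 = floor((49 + 41)/81) = 1.
  m_3 = 81*1 - 41 = 40, d_3 = (2410 - 40^2)/81 = 810/81 = 10, a_3 = floor((49 + 40)/10) = 8.
  m_4 = 10*8 - 40 = 40, d_4 = (2410 - 40^2)/10 = 810/10 = 81, a_4 = floor((49 + 40)/81) = 1.
  m_5 = 81*1 - 40 = 41, d_5 = (2410 - 41^2)/81 = 729/81 = 9, a_5 = floor((49 + 41)/9) = 10.
  m_6 = 9*10 - 41 = 49, d_6 = (2410 - 49^2)/9 = 9/9 = 1, a_6 = floor((49 + 49)/1) = 98.
  m_7 = 1*98 - 49 = 49, d_7 = (2410 - 49^2)/1 = 9/1 = 9: (m_7, d_7) = (m_1, d_1) = (49, 9), so from here the quotients repeat a_1, ..., a_6; the period length is 6.
So sqrt(2410) = [49; (10, 1, 8, 1, 10, 98)] with period length k = 6.
k is even, so the fundamental solution of x^2 - 2410y^2 = 1 is (p_{k-1}, q_{k-1}) = (p_5, q_5); compute convergents through index 5.
Convergents (p_i = a_i*p_{i-1} + p_{i-2}, q_i = a_i*q_{i-1} + q_{i-2} with p_{-2}=0, p_{-1}=1, q_{-2}=1, q_{-1}=0):
  i=0: a_0=49, p_0 = 49*1 + 0 = 49, q_0 = 49*0 + 1 = 1.
  i=1: a_1=10, p_1 = 10*49 + 1 = 491, q_1 = 10*1 + 0 = 10.
  i=2: a_2=1, p_2 = 1*491 + 49 = 540, q_2 = 1*10 + 1 = 11.
  i=3: a_3=8, p_3 = 8*540 + 491 = 4811, q_3 = 8*11 + 10 = 98.
  i=4: a_4=1, p_4 = 1*4811 + 540 = 5351, q_4 = 1*98 + 11 = 109.
  i=5: a_5=10, p_5 = 10*5351 + 4811 = 58321, q_5 = 10*109 + 98 = 1188.
Check: 58321^2 - 2410*1188^2 = 3401339041 - 3401339040 = 1, so (x, y) = (58321, 1188) solves the equation, and by the theorem it is the least positive solution.

(x, y) = (58321, 1188)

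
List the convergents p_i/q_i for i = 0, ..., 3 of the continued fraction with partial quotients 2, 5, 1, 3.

Using the convergent recurrence p_i = a_i*p_{i-1} + p_{i-2}, q_i = a_i*q_{i-1} + q_{i-2} with p_{-2}=0, p_{-1}=1, q_{-2}=1, q_{-1}=0:
  i=0: a_0=2, p_0 = 2*1 + 0 = 2, q_0 = 2*0 + 1 = 1.
  i=1: a_1=5, p_1 = 5*2 + 1 = 11, q_1 = 5*1 + 0 = 5.
  i=2: a_2=1, p_2 = 1*11 + 2 = 13, q_2 = 1*5 + 1 = 6.
  i=3: a_3=3, p_3 = 3*13 + 11 = 50, q_3 = 3*6 + 5 = 23.

2/1, 11/5, 13/6, 50/23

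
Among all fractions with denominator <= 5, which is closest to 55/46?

Expand x = 55/46 as a continued fraction with the Euclidean algorithm:
  55 = 1*46 + 9, so a_0 = 1.
  46 = 5*9 + 1, so a_1 = 5.
  9 = 9*1 + 0, so a_2 = 9.
so x = [1; 5, 9].
Convergents (p_i = a_i*p_{i-1} + p_{i-2}, q_i = a_i*q_{i-1} + q_{i-2} with p_{-2}=0, p_{-1}=1, q_{-2}=1, q_{-1}=0), until the denominator exceeds 5:
  i=0: a_0=1, p_0 = 1*1 + 0 = 1, q_0 = 1*0 + 1 = 1.
  i=1: a_1=5, p_1 = 5*1 + 1 = 6, q_1 = 5*1 + 0 = 5.
  i=2: a_2=9, p_2 = 9*6 + 1 = 55, q_2 = 9*5 + 1 = 46.
q_2 = 46 > 5, so the last convergent with denominator <= 5 is p_1/q_1 = 6/5.
The closest fraction with denominator <= 5 is either p_1/q_1 or the intermediate fraction (k*p_1 + p_0)/(k*q_1 + q_0) with the largest k >= 1 whose denominator stays <= 5; these approach x as k grows, and every other convergent or intermediate fraction in range is farther away.
Largest k: floor((5 - q_0)/q_1) = floor((5 - 1)/5) = 0.
Since k = 0, no intermediate fraction beyond p_1/q_1 has denominator <= 5, so the convergent 6/5 is the closest (its error is |55*5 - 6*46|/(46*5) = 1/230).

6/5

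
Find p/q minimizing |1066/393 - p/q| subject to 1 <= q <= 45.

122/45

Expand x = 1066/393 as a continued fraction with the Euclidean algorithm:
  1066 = 2*393 + 280, so a_0 = 2.
  393 = 1*280 + 113, so a_1 = 1.
  280 = 2*113 + 54, so a_2 = 2.
  113 = 2*54 + 5, so a_3 = 2.
  54 = 10*5 + 4, so a_4 = 10.
  5 = 1*4 + 1, so a_5 = 1.
  4 = 4*1 + 0, so a_6 = 4.
so x = [2; 1, 2, 2, 10, 1, 4].
Convergents (p_i = a_i*p_{i-1} + p_{i-2}, q_i = a_i*q_{i-1} + q_{i-2} with p_{-2}=0, p_{-1}=1, q_{-2}=1, q_{-1}=0), until the denominator exceeds 45:
  i=0: a_0=2, p_0 = 2*1 + 0 = 2, q_0 = 2*0 + 1 = 1.
  i=1: a_1=1, p_1 = 1*2 + 1 = 3, q_1 = 1*1 + 0 = 1.
  i=2: a_2=2, p_2 = 2*3 + 2 = 8, q_2 = 2*1 + 1 = 3.
  i=3: a_3=2, p_3 = 2*8 + 3 = 19, q_3 = 2*3 + 1 = 7.
  i=4: a_4=10, p_4 = 10*19 + 8 = 198, q_4 = 10*7 + 3 = 73.
q_4 = 73 > 45, so the last convergent with denominator <= 45 is p_3/q_3 = 19/7.
The closest fraction with denominator <= 45 is either p_3/q_3 or the intermediate fraction (k*p_3 + p_2)/(k*q_3 + q_2) with the largest k >= 1 whose denominator stays <= 45; these approach x as k grows, and every other convergent or intermediate fraction in range is farther away.
Largest k: floor((45 - q_2)/q_3) = floor((45 - 3)/7) = 6.
That gives (6*19 + 8)/(6*7 + 3) = 122/45.
Compare the errors: |x - 19/7| = |1066*7 - 19*393|/(393*7) = 5/2751, and |x - 122/45| = |1066*45 - 122*393|/(393*45) = 24/17685.
Cross-multiplying, 24*2751 = 66024 < 88425 = 5*17685, so 24/17685 is smaller: the intermediate fraction 122/45 is closer to x than 19/7.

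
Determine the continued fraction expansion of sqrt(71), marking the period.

Write x_i = (sqrt(71) + m_i)/d_i with (m_0, d_0) = (0, 1). a_0 = floor(sqrt(71)) = 8, since 8^2 = 64 <= 71 < 81 = 9^2.
Iterate m_{i+1} = d_i*a_i - m_i, d_{i+1} = (71 - m_{i+1}^2)/d_i, a_{i+1} = floor((a_0 + m_{i+1})/d_{i+1}):
  m_1 = 1*8 - 0 = 8, d_1 = (71 - 8^2)/1 = 7/1 = 7, a_1 = floor((8 + 8)/7) = 2.
  m_2 = 7*2 - 8 = 6, d_2 = (71 - 6^2)/7 = 35/7 = 5, a_2 = floor((8 + 6)/5) = 2.
  m_3 = 5*2 - 6 = 4, d_3 = (71 - 4^2)/5 = 55/5 = 11, a_3 = floor((8 + 4)/11) = 1.
  m_4 = 11*1 - 4 = 7, d_4 = (71 - 7^2)/11 = 22/11 = 2, a_4 = floor((8 + 7)/2) = 7.
  m_5 = 2*7 - 7 = 7, d_5 = (71 - 7^2)/2 = 22/2 = 11, a_5 = floor((8 + 7)/11) = 1.
  m_6 = 11*1 - 7 = 4, d_6 = (71 - 4^2)/11 = 55/11 = 5, a_6 = floor((8 + 4)/5) = 2.
  m_7 = 5*2 - 4 = 6, d_7 = (71 - 6^2)/5 = 35/5 = 7, a_7 = floor((8 + 6)/7) = 2.
  m_8 = 7*2 - 6 = 8, d_8 = (71 - 8^2)/7 = 7/7 = 1, a_8 = floor((8 + 8)/1) = 16.
  m_9 = 1*16 - 8 = 8, d_9 = (71 - 8^2)/1 = 7/1 = 7: (m_9, d_9) = (m_1, d_1) = (8, 7), so from here the quotients repeat a_1, ..., a_8; the period length is 8.
Hence the expansion of sqrt(71) is a_0 = 8 followed by the repeating block 2, 2, 1, 7, 1, 2, 2, 16 (period 8).

[8; (2, 2, 1, 7, 1, 2, 2, 16)]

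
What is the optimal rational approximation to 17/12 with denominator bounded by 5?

7/5

Expand x = 17/12 as a continued fraction with the Euclidean algorithm:
  17 = 1*12 + 5, so a_0 = 1.
  12 = 2*5 + 2, so a_1 = 2.
  5 = 2*2 + 1, so a_2 = 2.
  2 = 2*1 + 0, so a_3 = 2.
so x = [1; 2, 2, 2].
Convergents (p_i = a_i*p_{i-1} + p_{i-2}, q_i = a_i*q_{i-1} + q_{i-2} with p_{-2}=0, p_{-1}=1, q_{-2}=1, q_{-1}=0), until the denominator exceeds 5:
  i=0: a_0=1, p_0 = 1*1 + 0 = 1, q_0 = 1*0 + 1 = 1.
  i=1: a_1=2, p_1 = 2*1 + 1 = 3, q_1 = 2*1 + 0 = 2.
  i=2: a_2=2, p_2 = 2*3 + 1 = 7, q_2 = 2*2 + 1 = 5.
  i=3: a_3=2, p_3 = 2*7 + 3 = 17, q_3 = 2*5 + 2 = 12.
q_3 = 12 > 5, so the last convergent with denominator <= 5 is p_2/q_2 = 7/5.
The closest fraction with denominator <= 5 is either p_2/q_2 or the intermediate fraction (k*p_2 + p_1)/(k*q_2 + q_1) with the largest k >= 1 whose denominator stays <= 5; these approach x as k grows, and every other convergent or intermediate fraction in range is farther away.
Largest k: floor((5 - q_1)/q_2) = floor((5 - 2)/5) = 0.
Since k = 0, no intermediate fraction beyond p_2/q_2 has denominator <= 5, so the convergent 7/5 is the closest (its error is |17*5 - 7*12|/(12*5) = 1/60).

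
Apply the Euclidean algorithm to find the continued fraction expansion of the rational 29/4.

Run the Euclidean algorithm on 29 and 4; the successive quotients are the partial quotients a_0, a_1, ... (each step inverts the fractional part left over by the previous one):
  29 = 7*4 + 1, so a_0 = 7.
  4 = 4*1 + 0, so a_1 = 4.
The remainder reaches 0 after 2 divisions, so the expansion has 2 partial quotients, read off in order.

[7; 4]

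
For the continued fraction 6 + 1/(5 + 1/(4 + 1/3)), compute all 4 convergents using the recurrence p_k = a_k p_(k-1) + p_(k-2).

Using the convergent recurrence p_i = a_i*p_{i-1} + p_{i-2}, q_i = a_i*q_{i-1} + q_{i-2} with p_{-2}=0, p_{-1}=1, q_{-2}=1, q_{-1}=0:
  i=0: a_0=6, p_0 = 6*1 + 0 = 6, q_0 = 6*0 + 1 = 1.
  i=1: a_1=5, p_1 = 5*6 + 1 = 31, q_1 = 5*1 + 0 = 5.
  i=2: a_2=4, p_2 = 4*31 + 6 = 130, q_2 = 4*5 + 1 = 21.
  i=3: a_3=3, p_3 = 3*130 + 31 = 421, q_3 = 3*21 + 5 = 68.

6/1, 31/5, 130/21, 421/68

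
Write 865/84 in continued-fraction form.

[10; 3, 2, 1, 3, 2]

Run the Euclidean algorithm on 865 and 84; the successive quotients are the partial quotients a_0, a_1, ... (each step inverts the fractional part left over by the previous one):
  865 = 10*84 + 25, so a_0 = 10.
  84 = 3*25 + 9, so a_1 = 3.
  25 = 2*9 + 7, so a_2 = 2.
  9 = 1*7 + 2, so a_3 = 1.
  7 = 3*2 + 1, so a_4 = 3.
  2 = 2*1 + 0, so a_5 = 2.
The remainder reaches 0 after 6 divisions, so the expansion has 6 partial quotients, read off in order.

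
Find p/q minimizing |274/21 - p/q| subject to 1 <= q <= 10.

Expand x = 274/21 as a continued fraction with the Euclidean algorithm:
  274 = 13*21 + 1, so a_0 = 13.
  21 = 21*1 + 0, so a_1 = 21.
so x = [13; 21].
Convergents (p_i = a_i*p_{i-1} + p_{i-2}, q_i = a_i*q_{i-1} + q_{i-2} with p_{-2}=0, p_{-1}=1, q_{-2}=1, q_{-1}=0), until the denominator exceeds 10:
  i=0: a_0=13, p_0 = 13*1 + 0 = 13, q_0 = 13*0 + 1 = 1.
  i=1: a_1=21, p_1 = 21*13 + 1 = 274, q_1 = 21*1 + 0 = 21.
q_1 = 21 > 10, so the last convergent with denominator <= 10 is p_0/q_0 = 13/1.
The closest fraction with denominator <= 10 is either p_0/q_0 or the intermediate fraction (k*p_0 + p_{-1})/(k*q_0 + q_{-1}) with the largest k >= 1 whose denominator stays <= 10; these approach x as k grows, and every other convergent or intermediate fraction in range is farther away.
Largest k: floor((10 - q_{-1})/q_0) = floor((10 - 0)/1) = 10 (using the seeds p_{-1} = 1, q_{-1} = 0).
That gives (10*13 + 1)/(10*1 + 0) = 131/10.
Compare the errors: |x - 13/1| = |274*1 - 13*21|/(21*1) = 1/21, and |x - 131/10| = |274*10 - 131*21|/(21*10) = 11/210.
Cross-multiplying, 1*210 = 210 < 231 = 11*21, so 1/21 is smaller: the convergent 13/1 is closer to x than 131/10.

13/1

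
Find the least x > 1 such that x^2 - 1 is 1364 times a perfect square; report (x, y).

First expand sqrt(1364) as a continued fraction. With x_i = (sqrt(1364) + m_i)/d_i and (m_0, d_0) = (0, 1): a_0 = floor(sqrt(1364)) = 36, since 36^2 = 1296 <= 1364 < 1369 = 37^2.
Iterate m_{i+1} = d_i*a_i - m_i, d_{i+1} = (1364 - m_{i+1}^2)/d_i, a_{i+1} = floor((a_0 + m_{i+1})/d_{i+1}):
  m_1 = 1*36 - 0 = 36, d_1 = (1364 - 36^2)/1 = 68/1 = 68, a_1 = floor((36 + 36)/68) = 1.
  m_2 = 68*1 - 36 = 32, d_2 = (1364 - 32^2)/68 = 340/68 = 5, a_2 = floor((36 + 32)/5) = 13.
  m_3 = 5*13 - 32 = 33, d_3 = (1364 - 33^2)/5 = 275/5 = 55, a_3 = floor((36 + 33)/55) = 1.
  m_4 = 55*1 - 33 = 22, d_4 = (1364 - 22^2)/55 = 880/55 = 16, a_4 = floor((36 + 22)/16) = 3.
  m_5 = 16*3 - 22 = 26, d_5 = (1364 - 26^2)/16 = 688/16 = 43, a_5 = floor((36 + 26)/43) = 1.
  m_6 = 43*1 - 26 = 17, d_6 = (1364 - 17^2)/43 = 1075/43 = 25, a_6 = floor((36 + 17)/25) = 2.
  m_7 = 25*2 - 17 = 33, d_7 = (1364 - 33^2)/25 = 275/25 = 11, a_7 = floor((36 + 33)/11) = 6.
  m_8 = 11*6 - 33 = 33, d_8 = (1364 - 33^2)/11 = 275/11 = 25, a_8 = floor((36 + 33)/25) = 2.
  m_9 = 25*2 - 33 = 17, d_9 = (1364 - 17^2)/25 = 1075/25 = 43, a_9 = floor((36 + 17)/43) = 1.
  m_10 = 43*1 - 17 = 26, d_10 = (1364 - 26^2)/43 = 688/43 = 16, a_10 = floor((36 + 26)/16) = 3.
  m_11 = 16*3 - 26 = 22, d_11 = (1364 - 22^2)/16 = 880/16 = 55, a_11 = floor((36 + 22)/55) = 1.
  m_12 = 55*1 - 22 = 33, d_12 = (1364 - 33^2)/55 = 275/55 = 5, a_12 = floor((36 + 33)/5) = 13.
  m_13 = 5*13 - 33 = 32, d_13 = (1364 - 32^2)/5 = 340/5 = 68, a_13 = floor((36 + 32)/68) = 1.
  m_14 = 68*1 - 32 = 36, d_14 = (1364 - 36^2)/68 = 68/68 = 1, a_14 = floor((36 + 36)/1) = 72.
  m_15 = 1*72 - 36 = 36, d_15 = (1364 - 36^2)/1 = 68/1 = 68: (m_15, d_15) = (m_1, d_1) = (36, 68), so from here the quotients repeat a_1, ..., a_14; the period length is 14.
So sqrt(1364) = [36; (1, 13, 1, 3, 1, 2, 6, 2, 1, 3, 1, 13, 1, 72)] with period length k = 14.
k is even, so the fundamental solution of x^2 - 1364y^2 = 1 is (p_{k-1}, q_{k-1}) = (p_13, q_13); compute convergents through index 13.
Convergents (p_i = a_i*p_{i-1} + p_{i-2}, q_i = a_i*q_{i-1} + q_{i-2} with p_{-2}=0, p_{-1}=1, q_{-2}=1, q_{-1}=0):
  i=0: a_0=36, p_0 = 36*1 + 0 = 36, q_0 = 36*0 + 1 = 1.
  i=1: a_1=1, p_1 = 1*36 + 1 = 37, q_1 = 1*1 + 0 = 1.
  i=2: a_2=13, p_2 = 13*37 + 36 = 517, q_2 = 13*1 + 1 = 14.
  i=3: a_3=1, p_3 = 1*517 + 37 = 554, q_3 = 1*14 + 1 = 15.
  i=4: a_4=3, p_4 = 3*554 + 517 = 2179, q_4 = 3*15 + 14 = 59.
  i=5: a_5=1, p_5 = 1*2179 + 554 = 2733, q_5 = 1*59 + 15 = 74.
  i=6: a_6=2, p_6 = 2*2733 + 2179 = 7645, q_6 = 2*74 + 59 = 207.
  i=7: a_7=6, p_7 = 6*7645 + 2733 = 48603, q_7 = 6*207 + 74 = 1316.
  i=8: a_8=2, p_8 = 2*48603 + 7645 = 104851, q_8 = 2*1316 + 207 = 2839.
  i=9: a_9=1, p_9 = 1*104851 + 48603 = 153454, q_9 = 1*2839 + 1316 = 4155.
  i=10: a_10=3, p_10 = 3*153454 + 104851 = 565213, q_10 = 3*4155 + 2839 = 15304.
  i=11: a_11=1, p_11 = 1*565213 + 153454 = 718667, q_11 = 1*15304 + 4155 = 19459.
  i=12: a_12=13, p_12 = 13*718667 + 565213 = 9907884, q_12 = 13*19459 + 15304 = 268271.
  i=13: a_13=1, p_13 = 1*9907884 + 718667 = 10626551, q_13 = 1*268271 + 19459 = 287730.
Check: 10626551^2 - 1364*287730^2 = 112923586155601 - 112923586155600 = 1, so (x, y) = (10626551, 287730) solves the equation, and by the theorem it is the least positive solution.

(x, y) = (10626551, 287730)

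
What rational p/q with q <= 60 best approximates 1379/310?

Expand x = 1379/310 as a continued fraction with the Euclidean algorithm:
  1379 = 4*310 + 139, so a_0 = 4.
  310 = 2*139 + 32, so a_1 = 2.
  139 = 4*32 + 11, so a_2 = 4.
  32 = 2*11 + 10, so a_3 = 2.
  11 = 1*10 + 1, so a_4 = 1.
  10 = 10*1 + 0, so a_5 = 10.
so x = [4; 2, 4, 2, 1, 10].
Convergents (p_i = a_i*p_{i-1} + p_{i-2}, q_i = a_i*q_{i-1} + q_{i-2} with p_{-2}=0, p_{-1}=1, q_{-2}=1, q_{-1}=0), until the denominator exceeds 60:
  i=0: a_0=4, p_0 = 4*1 + 0 = 4, q_0 = 4*0 + 1 = 1.
  i=1: a_1=2, p_1 = 2*4 + 1 = 9, q_1 = 2*1 + 0 = 2.
  i=2: a_2=4, p_2 = 4*9 + 4 = 40, q_2 = 4*2 + 1 = 9.
  i=3: a_3=2, p_3 = 2*40 + 9 = 89, q_3 = 2*9 + 2 = 20.
  i=4: a_4=1, p_4 = 1*89 + 40 = 129, q_4 = 1*20 + 9 = 29.
  i=5: a_5=10, p_5 = 10*129 + 89 = 1379, q_5 = 10*29 + 20 = 310.
q_5 = 310 > 60, so the last convergent with denominator <= 60 is p_4/q_4 = 129/29.
The closest fraction with denominator <= 60 is either p_4/q_4 or the intermediate fraction (k*p_4 + p_3)/(k*q_4 + q_3) with the largest k >= 1 whose denominator stays <= 60; these approach x as k grows, and every other convergent or intermediate fraction in range is farther away.
Largest k: floor((60 - q_3)/q_4) = floor((60 - 20)/29) = 1.
That gives (1*129 + 89)/(1*29 + 20) = 218/49.
Compare the errors: |x - 129/29| = |1379*29 - 129*310|/(310*29) = 1/8990, and |x - 218/49| = |1379*49 - 218*310|/(310*49) = 9/15190.
Cross-multiplying, 1*15190 = 15190 < 80910 = 9*8990, so 1/8990 is smaller: the convergent 129/29 is closer to x than 218/49.

129/29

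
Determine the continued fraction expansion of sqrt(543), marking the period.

[23; (3, 3, 3, 1, 14, 1, 3, 3, 3, 46)]

Write x_i = (sqrt(543) + m_i)/d_i with (m_0, d_0) = (0, 1). a_0 = floor(sqrt(543)) = 23, since 23^2 = 529 <= 543 < 576 = 24^2.
Iterate m_{i+1} = d_i*a_i - m_i, d_{i+1} = (543 - m_{i+1}^2)/d_i, a_{i+1} = floor((a_0 + m_{i+1})/d_{i+1}):
  m_1 = 1*23 - 0 = 23, d_1 = (543 - 23^2)/1 = 14/1 = 14, a_1 = floor((23 + 23)/14) = 3.
  m_2 = 14*3 - 23 = 19, d_2 = (543 - 19^2)/14 = 182/14 = 13, a_2 = floor((23 + 19)/13) = 3.
  m_3 = 13*3 - 19 = 20, d_3 = (543 - 20^2)/13 = 143/13 = 11, a_3 = floor((23 + 20)/11) = 3.
  m_4 = 11*3 - 20 = 13, d_4 = (543 - 13^2)/11 = 374/11 = 34, a_4 = floor((23 + 13)/34) = 1.
  m_5 = 34*1 - 13 = 21, d_5 = (543 - 21^2)/34 = 102/34 = 3, a_5 = floor((23 + 21)/3) = 14.
  m_6 = 3*14 - 21 = 21, d_6 = (543 - 21^2)/3 = 102/3 = 34, a_6 = floor((23 + 21)/34) = 1.
  m_7 = 34*1 - 21 = 13, d_7 = (543 - 13^2)/34 = 374/34 = 11, a_7 = floor((23 + 13)/11) = 3.
  m_8 = 11*3 - 13 = 20, d_8 = (543 - 20^2)/11 = 143/11 = 13, a_8 = floor((23 + 20)/13) = 3.
  m_9 = 13*3 - 20 = 19, d_9 = (543 - 19^2)/13 = 182/13 = 14, a_9 = floor((23 + 19)/14) = 3.
  m_10 = 14*3 - 19 = 23, d_10 = (543 - 23^2)/14 = 14/14 = 1, a_10 = floor((23 + 23)/1) = 46.
  m_11 = 1*46 - 23 = 23, d_11 = (543 - 23^2)/1 = 14/1 = 14: (m_11, d_11) = (m_1, d_1) = (23, 14), so from here the quotients repeat a_1, ..., a_10; the period length is 10.
Hence the expansion of sqrt(543) is a_0 = 23 followed by the repeating block 3, 3, 3, 1, 14, 1, 3, 3, 3, 46 (period 10).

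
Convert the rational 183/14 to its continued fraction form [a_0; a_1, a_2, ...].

[13; 14]

Run the Euclidean algorithm on 183 and 14; the successive quotients are the partial quotients a_0, a_1, ... (each step inverts the fractional part left over by the previous one):
  183 = 13*14 + 1, so a_0 = 13.
  14 = 14*1 + 0, so a_1 = 14.
The remainder reaches 0 after 2 divisions, so the expansion has 2 partial quotients, read off in order.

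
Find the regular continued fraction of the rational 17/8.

Run the Euclidean algorithm on 17 and 8; the successive quotients are the partial quotients a_0, a_1, ... (each step inverts the fractional part left over by the previous one):
  17 = 2*8 + 1, so a_0 = 2.
  8 = 8*1 + 0, so a_1 = 8.
The remainder reaches 0 after 2 divisions, so the expansion has 2 partial quotients, read off in order.

[2; 8]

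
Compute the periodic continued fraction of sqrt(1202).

Write x_i = (sqrt(1202) + m_i)/d_i with (m_0, d_0) = (0, 1). a_0 = floor(sqrt(1202)) = 34, since 34^2 = 1156 <= 1202 < 1225 = 35^2.
Iterate m_{i+1} = d_i*a_i - m_i, d_{i+1} = (1202 - m_{i+1}^2)/d_i, a_{i+1} = floor((a_0 + m_{i+1})/d_{i+1}):
  m_1 = 1*34 - 0 = 34, d_1 = (1202 - 34^2)/1 = 46/1 = 46, a_1 = floor((34 + 34)/46) = 1.
  m_2 = 46*1 - 34 = 12, d_2 = (1202 - 12^2)/46 = 1058/46 = 23, a_2 = floor((34 + 12)/23) = 2.
  m_3 = 23*2 - 12 = 34, d_3 = (1202 - 34^2)/23 = 46/23 = 2, a_3 = floor((34 + 34)/2) = 34.
  m_4 = 2*34 - 34 = 34, d_4 = (1202 - 34^2)/2 = 46/2 = 23, a_4 = floor((34 + 34)/23) = 2.
  m_5 = 23*2 - 34 = 12, d_5 = (1202 - 12^2)/23 = 1058/23 = 46, a_5 = floor((34 + 12)/46) = 1.
  m_6 = 46*1 - 12 = 34, d_6 = (1202 - 34^2)/46 = 46/46 = 1, a_6 = floor((34 + 34)/1) = 68.
  m_7 = 1*68 - 34 = 34, d_7 = (1202 - 34^2)/1 = 46/1 = 46: (m_7, d_7) = (m_1, d_1) = (34, 46), so from here the quotients repeat a_1, ..., a_6; the period length is 6.
Hence the expansion of sqrt(1202) is a_0 = 34 followed by the repeating block 1, 2, 34, 2, 1, 68 (period 6).

[34; (1, 2, 34, 2, 1, 68)]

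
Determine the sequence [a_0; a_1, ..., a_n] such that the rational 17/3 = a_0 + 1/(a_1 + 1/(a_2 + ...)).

Run the Euclidean algorithm on 17 and 3; the successive quotients are the partial quotients a_0, a_1, ... (each step inverts the fractional part left over by the previous one):
  17 = 5*3 + 2, so a_0 = 5.
  3 = 1*2 + 1, so a_1 = 1.
  2 = 2*1 + 0, so a_2 = 2.
The remainder reaches 0 after 3 divisions, so the expansion has 3 partial quotients, read off in order.

[5; 1, 2]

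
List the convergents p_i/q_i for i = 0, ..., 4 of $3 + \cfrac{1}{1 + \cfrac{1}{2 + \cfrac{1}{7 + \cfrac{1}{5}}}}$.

3/1, 4/1, 11/3, 81/22, 416/113

Using the convergent recurrence p_i = a_i*p_{i-1} + p_{i-2}, q_i = a_i*q_{i-1} + q_{i-2} with p_{-2}=0, p_{-1}=1, q_{-2}=1, q_{-1}=0:
  i=0: a_0=3, p_0 = 3*1 + 0 = 3, q_0 = 3*0 + 1 = 1.
  i=1: a_1=1, p_1 = 1*3 + 1 = 4, q_1 = 1*1 + 0 = 1.
  i=2: a_2=2, p_2 = 2*4 + 3 = 11, q_2 = 2*1 + 1 = 3.
  i=3: a_3=7, p_3 = 7*11 + 4 = 81, q_3 = 7*3 + 1 = 22.
  i=4: a_4=5, p_4 = 5*81 + 11 = 416, q_4 = 5*22 + 3 = 113.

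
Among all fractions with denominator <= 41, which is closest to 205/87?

33/14

Expand x = 205/87 as a continued fraction with the Euclidean algorithm:
  205 = 2*87 + 31, so a_0 = 2.
  87 = 2*31 + 25, so a_1 = 2.
  31 = 1*25 + 6, so a_2 = 1.
  25 = 4*6 + 1, so a_3 = 4.
  6 = 6*1 + 0, so a_4 = 6.
so x = [2; 2, 1, 4, 6].
Convergents (p_i = a_i*p_{i-1} + p_{i-2}, q_i = a_i*q_{i-1} + q_{i-2} with p_{-2}=0, p_{-1}=1, q_{-2}=1, q_{-1}=0), until the denominator exceeds 41:
  i=0: a_0=2, p_0 = 2*1 + 0 = 2, q_0 = 2*0 + 1 = 1.
  i=1: a_1=2, p_1 = 2*2 + 1 = 5, q_1 = 2*1 + 0 = 2.
  i=2: a_2=1, p_2 = 1*5 + 2 = 7, q_2 = 1*2 + 1 = 3.
  i=3: a_3=4, p_3 = 4*7 + 5 = 33, q_3 = 4*3 + 2 = 14.
  i=4: a_4=6, p_4 = 6*33 + 7 = 205, q_4 = 6*14 + 3 = 87.
q_4 = 87 > 41, so the last convergent with denominator <= 41 is p_3/q_3 = 33/14.
The closest fraction with denominator <= 41 is either p_3/q_3 or the intermediate fraction (k*p_3 + p_2)/(k*q_3 + q_2) with the largest k >= 1 whose denominator stays <= 41; these approach x as k grows, and every other convergent or intermediate fraction in range is farther away.
Largest k: floor((41 - q_2)/q_3) = floor((41 - 3)/14) = 2.
That gives (2*33 + 7)/(2*14 + 3) = 73/31.
Compare the errors: |x - 33/14| = |205*14 - 33*87|/(87*14) = 1/1218, and |x - 73/31| = |205*31 - 73*87|/(87*31) = 4/2697.
Cross-multiplying, 1*2697 = 2697 < 4872 = 4*1218, so 1/1218 is smaller: the convergent 33/14 is closer to x than 73/31.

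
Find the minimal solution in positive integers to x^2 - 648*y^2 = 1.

(x, y) = (19601, 770)

First expand sqrt(648) as a continued fraction. With x_i = (sqrt(648) + m_i)/d_i and (m_0, d_0) = (0, 1): a_0 = floor(sqrt(648)) = 25, since 25^2 = 625 <= 648 < 676 = 26^2.
Iterate m_{i+1} = d_i*a_i - m_i, d_{i+1} = (648 - m_{i+1}^2)/d_i, a_{i+1} = floor((a_0 + m_{i+1})/d_{i+1}):
  m_1 = 1*25 - 0 = 25, d_1 = (648 - 25^2)/1 = 23/1 = 23, a_1 = floor((25 + 25)/23) = 2.
  m_2 = 23*2 - 25 = 21, d_2 = (648 - 21^2)/23 = 207/23 = 9, a_2 = floor((25 + 21)/9) = 5.
  m_3 = 9*5 - 21 = 24, d_3 = (648 - 24^2)/9 = 72/9 = 8, a_3 = floor((25 + 24)/8) = 6.
  m_4 = 8*6 - 24 = 24, d_4 = (648 - 24^2)/8 = 72/8 = 9, a_4 = floor((25 + 24)/9) = 5.
  m_5 = 9*5 - 24 = 21, d_5 = (648 - 21^2)/9 = 207/9 = 23, a_5 = floor((25 + 21)/23) = 2.
  m_6 = 23*2 - 21 = 25, d_6 = (648 - 25^2)/23 = 23/23 = 1, a_6 = floor((25 + 25)/1) = 50.
  m_7 = 1*50 - 25 = 25, d_7 = (648 - 25^2)/1 = 23/1 = 23: (m_7, d_7) = (m_1, d_1) = (25, 23), so from here the quotients repeat a_1, ..., a_6; the period length is 6.
So sqrt(648) = [25; (2, 5, 6, 5, 2, 50)] with period length k = 6.
k is even, so the fundamental solution of x^2 - 648y^2 = 1 is (p_{k-1}, q_{k-1}) = (p_5, q_5); compute convergents through index 5.
Convergents (p_i = a_i*p_{i-1} + p_{i-2}, q_i = a_i*q_{i-1} + q_{i-2} with p_{-2}=0, p_{-1}=1, q_{-2}=1, q_{-1}=0):
  i=0: a_0=25, p_0 = 25*1 + 0 = 25, q_0 = 25*0 + 1 = 1.
  i=1: a_1=2, p_1 = 2*25 + 1 = 51, q_1 = 2*1 + 0 = 2.
  i=2: a_2=5, p_2 = 5*51 + 25 = 280, q_2 = 5*2 + 1 = 11.
  i=3: a_3=6, p_3 = 6*280 + 51 = 1731, q_3 = 6*11 + 2 = 68.
  i=4: a_4=5, p_4 = 5*1731 + 280 = 8935, q_4 = 5*68 + 11 = 351.
  i=5: a_5=2, p_5 = 2*8935 + 1731 = 19601, q_5 = 2*351 + 68 = 770.
Check: 19601^2 - 648*770^2 = 384199201 - 384199200 = 1, so (x, y) = (19601, 770) solves the equation, and by the theorem it is the least positive solution.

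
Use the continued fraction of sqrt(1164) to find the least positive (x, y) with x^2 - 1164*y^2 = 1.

(x, y) = (168199, 4930)

First expand sqrt(1164) as a continued fraction. With x_i = (sqrt(1164) + m_i)/d_i and (m_0, d_0) = (0, 1): a_0 = floor(sqrt(1164)) = 34, since 34^2 = 1156 <= 1164 < 1225 = 35^2.
Iterate m_{i+1} = d_i*a_i - m_i, d_{i+1} = (1164 - m_{i+1}^2)/d_i, a_{i+1} = floor((a_0 + m_{i+1})/d_{i+1}):
  m_1 = 1*34 - 0 = 34, d_1 = (1164 - 34^2)/1 = 8/1 = 8, a_1 = floor((34 + 34)/8) = 8.
  m_2 = 8*8 - 34 = 30, d_2 = (1164 - 30^2)/8 = 264/8 = 33, a_2 = floor((34 + 30)/33) = 1.
  m_3 = 33*1 - 30 = 3, d_3 = (1164 - 3^2)/33 = 1155/33 = 35, a_3 = floor((34 + 3)/35) = 1.
  m_4 = 35*1 - 3 = 32, d_4 = (1164 - 32^2)/35 = 140/35 = 4, a_4 = floor((34 + 32)/4) = 16.
  m_5 = 4*16 - 32 = 32, d_5 = (1164 - 32^2)/4 = 140/4 = 35, a_5 = floor((34 + 32)/35) = 1.
  m_6 = 35*1 - 32 = 3, d_6 = (1164 - 3^2)/35 = 1155/35 = 33, a_6 = floor((34 + 3)/33) = 1.
  m_7 = 33*1 - 3 = 30, d_7 = (1164 - 30^2)/33 = 264/33 = 8, a_7 = floor((34 + 30)/8) = 8.
  m_8 = 8*8 - 30 = 34, d_8 = (1164 - 34^2)/8 = 8/8 = 1, a_8 = floor((34 + 34)/1) = 68.
  m_9 = 1*68 - 34 = 34, d_9 = (1164 - 34^2)/1 = 8/1 = 8: (m_9, d_9) = (m_1, d_1) = (34, 8), so from here the quotients repeat a_1, ..., a_8; the period length is 8.
So sqrt(1164) = [34; (8, 1, 1, 16, 1, 1, 8, 68)] with period length k = 8.
k is even, so the fundamental solution of x^2 - 1164y^2 = 1 is (p_{k-1}, q_{k-1}) = (p_7, q_7); compute convergents through index 7.
Convergents (p_i = a_i*p_{i-1} + p_{i-2}, q_i = a_i*q_{i-1} + q_{i-2} with p_{-2}=0, p_{-1}=1, q_{-2}=1, q_{-1}=0):
  i=0: a_0=34, p_0 = 34*1 + 0 = 34, q_0 = 34*0 + 1 = 1.
  i=1: a_1=8, p_1 = 8*34 + 1 = 273, q_1 = 8*1 + 0 = 8.
  i=2: a_2=1, p_2 = 1*273 + 34 = 307, q_2 = 1*8 + 1 = 9.
  i=3: a_3=1, p_3 = 1*307 + 273 = 580, q_3 = 1*9 + 8 = 17.
  i=4: a_4=16, p_4 = 16*580 + 307 = 9587, q_4 = 16*17 + 9 = 281.
  i=5: a_5=1, p_5 = 1*9587 + 580 = 10167, q_5 = 1*281 + 17 = 298.
  i=6: a_6=1, p_6 = 1*10167 + 9587 = 19754, q_6 = 1*298 + 281 = 579.
  i=7: a_7=8, p_7 = 8*19754 + 10167 = 168199, q_7 = 8*579 + 298 = 4930.
Check: 168199^2 - 1164*4930^2 = 28290903601 - 28290903600 = 1, so (x, y) = (168199, 4930) solves the equation, and by the theorem it is the least positive solution.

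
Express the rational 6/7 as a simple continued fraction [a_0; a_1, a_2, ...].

Run the Euclidean algorithm on 6 and 7; the successive quotients are the partial quotients a_0, a_1, ... (each step inverts the fractional part left over by the previous one):
  6 = 0*7 + 6, so a_0 = 0.
  7 = 1*6 + 1, so a_1 = 1.
  6 = 6*1 + 0, so a_2 = 6.
The remainder reaches 0 after 3 divisions, so the expansion has 3 partial quotients, read off in order.

[0; 1, 6]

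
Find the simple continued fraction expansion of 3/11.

Run the Euclidean algorithm on 3 and 11; the successive quotients are the partial quotients a_0, a_1, ... (each step inverts the fractional part left over by the previous one):
  3 = 0*11 + 3, so a_0 = 0.
  11 = 3*3 + 2, so a_1 = 3.
  3 = 1*2 + 1, so a_2 = 1.
  2 = 2*1 + 0, so a_3 = 2.
The remainder reaches 0 after 4 divisions, so the expansion has 4 partial quotients, read off in order.

[0; 3, 1, 2]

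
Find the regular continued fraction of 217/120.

[1; 1, 4, 4, 1, 1, 2]

Run the Euclidean algorithm on 217 and 120; the successive quotients are the partial quotients a_0, a_1, ... (each step inverts the fractional part left over by the previous one):
  217 = 1*120 + 97, so a_0 = 1.
  120 = 1*97 + 23, so a_1 = 1.
  97 = 4*23 + 5, so a_2 = 4.
  23 = 4*5 + 3, so a_3 = 4.
  5 = 1*3 + 2, so a_4 = 1.
  3 = 1*2 + 1, so a_5 = 1.
  2 = 2*1 + 0, so a_6 = 2.
The remainder reaches 0 after 7 divisions, so the expansion has 7 partial quotients, read off in order.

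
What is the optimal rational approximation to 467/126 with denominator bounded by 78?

Expand x = 467/126 as a continued fraction with the Euclidean algorithm:
  467 = 3*126 + 89, so a_0 = 3.
  126 = 1*89 + 37, so a_1 = 1.
  89 = 2*37 + 15, so a_2 = 2.
  37 = 2*15 + 7, so a_3 = 2.
  15 = 2*7 + 1, so a_4 = 2.
  7 = 7*1 + 0, so a_5 = 7.
so x = [3; 1, 2, 2, 2, 7].
Convergents (p_i = a_i*p_{i-1} + p_{i-2}, q_i = a_i*q_{i-1} + q_{i-2} with p_{-2}=0, p_{-1}=1, q_{-2}=1, q_{-1}=0), until the denominator exceeds 78:
  i=0: a_0=3, p_0 = 3*1 + 0 = 3, q_0 = 3*0 + 1 = 1.
  i=1: a_1=1, p_1 = 1*3 + 1 = 4, q_1 = 1*1 + 0 = 1.
  i=2: a_2=2, p_2 = 2*4 + 3 = 11, q_2 = 2*1 + 1 = 3.
  i=3: a_3=2, p_3 = 2*11 + 4 = 26, q_3 = 2*3 + 1 = 7.
  i=4: a_4=2, p_4 = 2*26 + 11 = 63, q_4 = 2*7 + 3 = 17.
  i=5: a_5=7, p_5 = 7*63 + 26 = 467, q_5 = 7*17 + 7 = 126.
q_5 = 126 > 78, so the last convergent with denominator <= 78 is p_4/q_4 = 63/17.
The closest fraction with denominator <= 78 is either p_4/q_4 or the intermediate fraction (k*p_4 + p_3)/(k*q_4 + q_3) with the largest k >= 1 whose denominator stays <= 78; these approach x as k grows, and every other convergent or intermediate fraction in range is farther away.
Largest k: floor((78 - q_3)/q_4) = floor((78 - 7)/17) = 4.
That gives (4*63 + 26)/(4*17 + 7) = 278/75.
Compare the errors: |x - 63/17| = |467*17 - 63*126|/(126*17) = 1/2142, and |x - 278/75| = |467*75 - 278*126|/(126*75) = 3/9450.
Cross-multiplying, 3*2142 = 6426 < 9450 = 1*9450, so 3/9450 is smaller: the intermediate fraction 278/75 is closer to x than 63/17.

278/75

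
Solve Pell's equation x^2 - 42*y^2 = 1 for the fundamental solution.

(x, y) = (13, 2)

First expand sqrt(42) as a continued fraction. With x_i = (sqrt(42) + m_i)/d_i and (m_0, d_0) = (0, 1): a_0 = floor(sqrt(42)) = 6, since 6^2 = 36 <= 42 < 49 = 7^2.
Iterate m_{i+1} = d_i*a_i - m_i, d_{i+1} = (42 - m_{i+1}^2)/d_i, a_{i+1} = floor((a_0 + m_{i+1})/d_{i+1}):
  m_1 = 1*6 - 0 = 6, d_1 = (42 - 6^2)/1 = 6/1 = 6, a_1 = floor((6 + 6)/6) = 2.
  m_2 = 6*2 - 6 = 6, d_2 = (42 - 6^2)/6 = 6/6 = 1, a_2 = floor((6 + 6)/1) = 12.
  m_3 = 1*12 - 6 = 6, d_3 = (42 - 6^2)/1 = 6/1 = 6: (m_3, d_3) = (m_1, d_1) = (6, 6), so from here the quotients repeat a_1, a_2; the period length is 2.
So sqrt(42) = [6; (2, 12)] with period length k = 2.
k is even, so the fundamental solution of x^2 - 42y^2 = 1 is (p_{k-1}, q_{k-1}) = (p_1, q_1); compute convergents through index 1.
Convergents (p_i = a_i*p_{i-1} + p_{i-2}, q_i = a_i*q_{i-1} + q_{i-2} with p_{-2}=0, p_{-1}=1, q_{-2}=1, q_{-1}=0):
  i=0: a_0=6, p_0 = 6*1 + 0 = 6, q_0 = 6*0 + 1 = 1.
  i=1: a_1=2, p_1 = 2*6 + 1 = 13, q_1 = 2*1 + 0 = 2.
Check: 13^2 - 42*2^2 = 169 - 168 = 1, so (x, y) = (13, 2) solves the equation, and by the theorem it is the least positive solution.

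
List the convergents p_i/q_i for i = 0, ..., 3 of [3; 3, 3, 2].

3/1, 10/3, 33/10, 76/23

Using the convergent recurrence p_i = a_i*p_{i-1} + p_{i-2}, q_i = a_i*q_{i-1} + q_{i-2} with p_{-2}=0, p_{-1}=1, q_{-2}=1, q_{-1}=0:
  i=0: a_0=3, p_0 = 3*1 + 0 = 3, q_0 = 3*0 + 1 = 1.
  i=1: a_1=3, p_1 = 3*3 + 1 = 10, q_1 = 3*1 + 0 = 3.
  i=2: a_2=3, p_2 = 3*10 + 3 = 33, q_2 = 3*3 + 1 = 10.
  i=3: a_3=2, p_3 = 2*33 + 10 = 76, q_3 = 2*10 + 3 = 23.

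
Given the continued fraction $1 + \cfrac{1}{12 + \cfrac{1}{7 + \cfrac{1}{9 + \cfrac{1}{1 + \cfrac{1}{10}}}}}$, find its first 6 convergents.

Using the convergent recurrence p_i = a_i*p_{i-1} + p_{i-2}, q_i = a_i*q_{i-1} + q_{i-2} with p_{-2}=0, p_{-1}=1, q_{-2}=1, q_{-1}=0:
  i=0: a_0=1, p_0 = 1*1 + 0 = 1, q_0 = 1*0 + 1 = 1.
  i=1: a_1=12, p_1 = 12*1 + 1 = 13, q_1 = 12*1 + 0 = 12.
  i=2: a_2=7, p_2 = 7*13 + 1 = 92, q_2 = 7*12 + 1 = 85.
  i=3: a_3=9, p_3 = 9*92 + 13 = 841, q_3 = 9*85 + 12 = 777.
  i=4: a_4=1, p_4 = 1*841 + 92 = 933, q_4 = 1*777 + 85 = 862.
  i=5: a_5=10, p_5 = 10*933 + 841 = 10171, q_5 = 10*862 + 777 = 9397.

1/1, 13/12, 92/85, 841/777, 933/862, 10171/9397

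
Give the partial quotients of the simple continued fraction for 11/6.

Run the Euclidean algorithm on 11 and 6; the successive quotients are the partial quotients a_0, a_1, ... (each step inverts the fractional part left over by the previous one):
  11 = 1*6 + 5, so a_0 = 1.
  6 = 1*5 + 1, so a_1 = 1.
  5 = 5*1 + 0, so a_2 = 5.
The remainder reaches 0 after 3 divisions, so the expansion has 3 partial quotients, read off in order.

[1; 1, 5]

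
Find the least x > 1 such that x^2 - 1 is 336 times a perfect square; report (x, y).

First expand sqrt(336) as a continued fraction. With x_i = (sqrt(336) + m_i)/d_i and (m_0, d_0) = (0, 1): a_0 = floor(sqrt(336)) = 18, since 18^2 = 324 <= 336 < 361 = 19^2.
Iterate m_{i+1} = d_i*a_i - m_i, d_{i+1} = (336 - m_{i+1}^2)/d_i, a_{i+1} = floor((a_0 + m_{i+1})/d_{i+1}):
  m_1 = 1*18 - 0 = 18, d_1 = (336 - 18^2)/1 = 12/1 = 12, a_1 = floor((18 + 18)/12) = 3.
  m_2 = 12*3 - 18 = 18, d_2 = (336 - 18^2)/12 = 12/12 = 1, a_2 = floor((18 + 18)/1) = 36.
  m_3 = 1*36 - 18 = 18, d_3 = (336 - 18^2)/1 = 12/1 = 12: (m_3, d_3) = (m_1, d_1) = (18, 12), so from here the quotients repeat a_1, a_2; the period length is 2.
So sqrt(336) = [18; (3, 36)] with period length k = 2.
k is even, so the fundamental solution of x^2 - 336y^2 = 1 is (p_{k-1}, q_{k-1}) = (p_1, q_1); compute convergents through index 1.
Convergents (p_i = a_i*p_{i-1} + p_{i-2}, q_i = a_i*q_{i-1} + q_{i-2} with p_{-2}=0, p_{-1}=1, q_{-2}=1, q_{-1}=0):
  i=0: a_0=18, p_0 = 18*1 + 0 = 18, q_0 = 18*0 + 1 = 1.
  i=1: a_1=3, p_1 = 3*18 + 1 = 55, q_1 = 3*1 + 0 = 3.
Check: 55^2 - 336*3^2 = 3025 - 3024 = 1, so (x, y) = (55, 3) solves the equation, and by the theorem it is the least positive solution.

(x, y) = (55, 3)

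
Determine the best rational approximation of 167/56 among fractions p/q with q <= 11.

Expand x = 167/56 as a continued fraction with the Euclidean algorithm:
  167 = 2*56 + 55, so a_0 = 2.
  56 = 1*55 + 1, so a_1 = 1.
  55 = 55*1 + 0, so a_2 = 55.
so x = [2; 1, 55].
Convergents (p_i = a_i*p_{i-1} + p_{i-2}, q_i = a_i*q_{i-1} + q_{i-2} with p_{-2}=0, p_{-1}=1, q_{-2}=1, q_{-1}=0), until the denominator exceeds 11:
  i=0: a_0=2, p_0 = 2*1 + 0 = 2, q_0 = 2*0 + 1 = 1.
  i=1: a_1=1, p_1 = 1*2 + 1 = 3, q_1 = 1*1 + 0 = 1.
  i=2: a_2=55, p_2 = 55*3 + 2 = 167, q_2 = 55*1 + 1 = 56.
q_2 = 56 > 11, so the last convergent with denominator <= 11 is p_1/q_1 = 3/1.
The closest fraction with denominator <= 11 is either p_1/q_1 or the intermediate fraction (k*p_1 + p_0)/(k*q_1 + q_0) with the largest k >= 1 whose denominator stays <= 11; these approach x as k grows, and every other convergent or intermediate fraction in range is farther away.
Largest k: floor((11 - q_0)/q_1) = floor((11 - 1)/1) = 10.
That gives (10*3 + 2)/(10*1 + 1) = 32/11.
Compare the errors: |x - 3/1| = |167*1 - 3*56|/(56*1) = 1/56, and |x - 32/11| = |167*11 - 32*56|/(56*11) = 45/616.
Cross-multiplying, 1*616 = 616 < 2520 = 45*56, so 1/56 is smaller: the convergent 3/1 is closer to x than 32/11.

3/1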